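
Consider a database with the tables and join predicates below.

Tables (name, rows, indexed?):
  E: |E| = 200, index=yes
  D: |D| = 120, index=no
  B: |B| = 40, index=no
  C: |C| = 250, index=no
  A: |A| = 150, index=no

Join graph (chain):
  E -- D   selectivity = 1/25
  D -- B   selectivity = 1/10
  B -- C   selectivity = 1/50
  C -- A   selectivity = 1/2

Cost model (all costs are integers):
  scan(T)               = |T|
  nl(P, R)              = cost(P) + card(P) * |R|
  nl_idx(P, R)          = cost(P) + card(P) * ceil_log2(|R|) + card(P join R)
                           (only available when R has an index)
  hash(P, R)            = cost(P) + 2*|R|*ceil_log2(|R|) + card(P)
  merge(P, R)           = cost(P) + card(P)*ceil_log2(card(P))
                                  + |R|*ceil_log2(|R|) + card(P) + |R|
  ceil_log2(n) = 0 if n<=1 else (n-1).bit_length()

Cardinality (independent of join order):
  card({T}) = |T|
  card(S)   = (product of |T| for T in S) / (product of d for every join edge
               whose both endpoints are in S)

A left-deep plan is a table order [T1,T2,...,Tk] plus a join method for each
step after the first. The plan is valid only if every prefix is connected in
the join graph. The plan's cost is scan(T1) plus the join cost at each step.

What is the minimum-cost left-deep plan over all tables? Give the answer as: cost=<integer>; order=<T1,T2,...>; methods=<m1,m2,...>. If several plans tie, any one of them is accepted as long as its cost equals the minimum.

cost=30060; order=C,B,D,E,A; methods=hash,hash,hash,hash

Selinger DP (subsets sized 1..n):
  {E}: scan cost=200, card=200
  {D}: scan cost=120, card=120
  {B}: scan cost=40, card=40
  {C}: scan cost=250, card=250
  {A}: scan cost=150, card=150
  {DE}: card=960; try (E,nl_idx)→2040, (D,hash)→2080, (E,merge)→2880, (D,merge)→2960, (E,hash)→3440, (E,nl)→24120 …(+1); best=2040 via (E,nl_idx)
  {BD}: card=480; try (B,hash)→720, (D,merge)→1280, (B,merge)→1360, (D,hash)→1760, (D,nl)→4840, (B,nl)→4920; best=720 via (B,hash)
  {BC}: card=200; try (B,hash)→980, (C,merge)→2570, (B,merge)→2780, (C,hash)→4080, (C,nl)→10040, (B,nl)→10250; best=980 via (B,hash)
  {AC}: card=18750; try (A,hash)→2900, (C,merge)→3750, (A,merge)→3850, (C,hash)→4300, (C,nl)→37650, (A,nl)→37750; best=2900 via (A,hash)
  {BDE}: card=3840; try (B,hash)→3480, (E,hash)→4400, (E,merge)→7320, (E,nl_idx)→8400, (B,merge)→12880, (B,nl)→40440 …(+1); best=3480 via (B,hash)
  {BCD}: card=2400; try (D,hash)→2860, (D,merge)→3740, (C,hash)→5200, (C,merge)→7770, (D,nl)→24980, (C,nl)→120720; best=2860 via (D,hash)
  {ABC}: card=15000; try (A,hash)→3580, (A,merge)→4130, (B,hash)→22130, (A,nl)→30980, (B,merge)→303180, (B,nl)→752900; best=3580 via (A,hash)
  {BCDE}: card=19200; try (E,hash)→8460, (C,hash)→11320, (E,merge)→35860, (E,nl_idx)→41260, (C,merge)→55650, (E,nl)→482860 …(+1); best=8460 via (E,hash)
  {ABCD}: card=180000; try (A,hash)→7660, (D,hash)→20260, (A,merge)→35410, (D,merge)→229540, (A,nl)→362860, (D,nl)→1803580; best=7660 via (A,hash)
  {ABCDE}: card=1440000; try (A,hash)→30060, (E,hash)→190860, (A,merge)→317010, (E,nl_idx)→2887660, (A,nl)→2888460, (E,merge)→3429460 …(+1); best=30060 via (A,hash)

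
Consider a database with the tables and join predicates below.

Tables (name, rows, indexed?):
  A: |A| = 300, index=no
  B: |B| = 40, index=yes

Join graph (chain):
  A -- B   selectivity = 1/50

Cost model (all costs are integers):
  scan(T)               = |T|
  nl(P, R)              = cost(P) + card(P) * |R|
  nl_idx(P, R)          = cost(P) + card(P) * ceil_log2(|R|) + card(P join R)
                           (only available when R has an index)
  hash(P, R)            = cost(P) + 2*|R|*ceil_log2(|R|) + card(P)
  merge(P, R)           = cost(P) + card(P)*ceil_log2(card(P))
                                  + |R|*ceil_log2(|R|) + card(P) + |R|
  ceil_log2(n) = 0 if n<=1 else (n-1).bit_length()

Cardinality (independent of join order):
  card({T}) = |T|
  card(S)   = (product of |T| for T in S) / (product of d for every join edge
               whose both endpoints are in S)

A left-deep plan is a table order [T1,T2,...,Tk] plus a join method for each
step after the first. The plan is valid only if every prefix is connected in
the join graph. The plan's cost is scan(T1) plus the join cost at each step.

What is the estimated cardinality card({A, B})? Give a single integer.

Tables in S: A(300), B(40)
Edges inside S: A-B(d=50)
numerator = 300 * 40 = 12000
denominator = 50 = 50
card(S) = 12000 / 50 = 240

240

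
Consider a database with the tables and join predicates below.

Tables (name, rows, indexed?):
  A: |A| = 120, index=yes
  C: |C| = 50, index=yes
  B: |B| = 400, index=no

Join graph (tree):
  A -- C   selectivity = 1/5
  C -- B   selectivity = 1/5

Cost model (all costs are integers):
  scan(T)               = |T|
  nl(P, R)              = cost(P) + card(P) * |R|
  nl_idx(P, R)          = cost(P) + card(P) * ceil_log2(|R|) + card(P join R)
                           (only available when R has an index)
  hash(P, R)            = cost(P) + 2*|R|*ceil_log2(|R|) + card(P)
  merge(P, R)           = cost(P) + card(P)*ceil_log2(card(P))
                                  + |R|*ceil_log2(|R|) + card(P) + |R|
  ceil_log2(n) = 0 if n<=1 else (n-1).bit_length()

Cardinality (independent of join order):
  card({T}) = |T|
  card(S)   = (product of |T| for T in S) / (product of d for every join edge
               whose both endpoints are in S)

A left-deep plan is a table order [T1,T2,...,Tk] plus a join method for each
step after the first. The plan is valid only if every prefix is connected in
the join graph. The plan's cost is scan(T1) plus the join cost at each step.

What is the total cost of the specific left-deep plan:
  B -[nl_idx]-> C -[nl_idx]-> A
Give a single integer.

step 1: scan B: cost=400, card=400
step 2: join C via nl_idx
    card(P join C) = 400*50/(5) = 4000
    cost = 400 + 400*6 + 4000 = 6800
step 3: join A via nl_idx
    card(P join A) = 4000*120/(5) = 96000
    cost = 6800 + 4000*7 + 96000 = 130800

130800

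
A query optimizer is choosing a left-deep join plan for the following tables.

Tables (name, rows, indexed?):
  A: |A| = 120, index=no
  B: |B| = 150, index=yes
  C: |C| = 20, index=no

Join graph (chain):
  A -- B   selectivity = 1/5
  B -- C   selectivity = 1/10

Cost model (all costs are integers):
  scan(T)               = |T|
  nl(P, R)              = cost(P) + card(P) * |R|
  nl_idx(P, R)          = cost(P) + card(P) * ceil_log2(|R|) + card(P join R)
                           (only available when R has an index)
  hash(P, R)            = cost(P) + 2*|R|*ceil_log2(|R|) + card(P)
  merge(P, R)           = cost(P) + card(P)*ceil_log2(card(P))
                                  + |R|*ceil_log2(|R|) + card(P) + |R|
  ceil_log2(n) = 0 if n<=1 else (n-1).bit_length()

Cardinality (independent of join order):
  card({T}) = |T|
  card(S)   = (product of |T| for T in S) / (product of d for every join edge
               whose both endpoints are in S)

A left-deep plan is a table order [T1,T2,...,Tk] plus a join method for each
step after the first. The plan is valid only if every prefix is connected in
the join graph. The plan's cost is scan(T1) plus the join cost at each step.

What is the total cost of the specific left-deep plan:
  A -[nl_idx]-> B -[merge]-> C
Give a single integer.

51600

step 1: scan A: cost=120, card=120
step 2: join B via nl_idx
    card(P join B) = 120*150/(5) = 3600
    cost = 120 + 120*8 + 3600 = 4680
step 3: join C via merge
    card(P join C) = 3600*20/(10) = 7200
    cost = 4680 + 3600*12 + 20*5 + 3600 + 20 = 51600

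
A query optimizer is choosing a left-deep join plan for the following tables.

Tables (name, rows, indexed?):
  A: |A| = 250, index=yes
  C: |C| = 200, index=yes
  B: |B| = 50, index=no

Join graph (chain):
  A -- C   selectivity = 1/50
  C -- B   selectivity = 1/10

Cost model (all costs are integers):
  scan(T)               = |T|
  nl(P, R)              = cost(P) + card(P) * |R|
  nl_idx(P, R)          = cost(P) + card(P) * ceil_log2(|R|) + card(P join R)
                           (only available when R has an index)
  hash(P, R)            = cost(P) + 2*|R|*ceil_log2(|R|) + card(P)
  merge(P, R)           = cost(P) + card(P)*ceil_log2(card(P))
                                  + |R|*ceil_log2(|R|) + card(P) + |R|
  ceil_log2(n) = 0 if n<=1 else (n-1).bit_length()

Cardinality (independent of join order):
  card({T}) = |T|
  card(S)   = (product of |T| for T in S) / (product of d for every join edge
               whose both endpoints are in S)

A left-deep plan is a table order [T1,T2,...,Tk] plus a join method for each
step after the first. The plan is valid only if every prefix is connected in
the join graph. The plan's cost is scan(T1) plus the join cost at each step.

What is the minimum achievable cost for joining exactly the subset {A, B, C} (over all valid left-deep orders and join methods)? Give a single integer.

4400

Selinger DP over subsets of {A,B,C}:
  {A}: scan cost=250, card=250
  {C}: scan cost=200, card=200
  {B}: scan cost=50, card=50
  {AC}: card=1000; try (A,nl_idx)→2800, (C,nl_idx)→3250, (C,hash)→3700, (A,merge)→4250, (C,merge)→4300, (A,hash)→4400 …(+2); best=2800 via (A,nl_idx)
  {BC}: card=1000; try (B,hash)→1000, (C,nl_idx)→1450, (C,merge)→2200, (B,merge)→2350, (C,hash)→3300, (C,nl)→10050 …(+1); best=1000 via (B,hash)
  {ABC}: card=5000; try (B,hash)→4400, (A,hash)→6000, (A,nl_idx)→14000, (B,merge)→14150, (A,merge)→14250, (B,nl)→52800 …(+1); best=4400 via (B,hash)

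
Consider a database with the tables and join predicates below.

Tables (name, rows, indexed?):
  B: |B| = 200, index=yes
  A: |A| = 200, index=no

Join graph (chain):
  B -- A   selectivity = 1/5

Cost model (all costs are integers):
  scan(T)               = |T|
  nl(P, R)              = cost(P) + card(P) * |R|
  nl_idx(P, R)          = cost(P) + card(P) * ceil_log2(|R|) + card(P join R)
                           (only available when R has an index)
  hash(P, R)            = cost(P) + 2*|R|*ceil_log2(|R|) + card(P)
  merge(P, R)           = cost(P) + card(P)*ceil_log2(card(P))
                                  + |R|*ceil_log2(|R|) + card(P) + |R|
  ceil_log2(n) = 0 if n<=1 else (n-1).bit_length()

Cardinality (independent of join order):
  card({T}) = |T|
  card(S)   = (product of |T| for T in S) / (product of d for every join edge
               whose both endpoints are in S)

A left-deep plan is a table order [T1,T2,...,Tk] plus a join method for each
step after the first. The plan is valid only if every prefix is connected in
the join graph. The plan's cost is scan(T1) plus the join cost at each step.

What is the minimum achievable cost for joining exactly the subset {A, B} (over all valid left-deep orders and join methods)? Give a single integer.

3600

Selinger DP over subsets of {A,B}:
  {B}: scan cost=200, card=200
  {A}: scan cost=200, card=200
  {AB}: card=8000; try (B,hash)→3600, (A,hash)→3600, (B,merge)→3800, (A,merge)→3800, (B,nl_idx)→9800, (B,nl)→40200 …(+1); best=3600 via (B,hash)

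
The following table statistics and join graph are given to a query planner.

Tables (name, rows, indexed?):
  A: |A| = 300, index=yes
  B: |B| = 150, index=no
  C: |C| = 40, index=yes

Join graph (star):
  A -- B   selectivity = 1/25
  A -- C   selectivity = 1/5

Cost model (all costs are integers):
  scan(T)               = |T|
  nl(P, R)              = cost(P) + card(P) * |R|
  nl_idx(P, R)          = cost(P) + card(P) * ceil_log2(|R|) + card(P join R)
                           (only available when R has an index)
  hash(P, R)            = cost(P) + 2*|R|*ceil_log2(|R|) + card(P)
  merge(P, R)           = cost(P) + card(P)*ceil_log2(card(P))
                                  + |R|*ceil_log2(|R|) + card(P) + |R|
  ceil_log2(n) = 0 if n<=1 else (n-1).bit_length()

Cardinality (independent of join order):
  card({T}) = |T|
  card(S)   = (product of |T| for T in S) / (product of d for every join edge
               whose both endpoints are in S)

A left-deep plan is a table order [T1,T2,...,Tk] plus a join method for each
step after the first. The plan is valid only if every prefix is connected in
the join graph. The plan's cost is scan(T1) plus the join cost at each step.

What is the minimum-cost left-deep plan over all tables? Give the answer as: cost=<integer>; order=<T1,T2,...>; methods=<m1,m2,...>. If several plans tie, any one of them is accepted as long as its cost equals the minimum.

cost=5280; order=A,B,C; methods=hash,hash

Selinger DP (subsets sized 1..n):
  {A}: scan cost=300, card=300
  {B}: scan cost=150, card=150
  {C}: scan cost=40, card=40
  {AB}: card=1800; try (B,hash)→3000, (A,nl_idx)→3300, (A,merge)→4500, (B,merge)→4650, (A,hash)→5700, (A,nl)→45150 …(+1); best=3000 via (B,hash)
  {AC}: card=2400; try (C,hash)→1080, (A,nl_idx)→2800, (A,merge)→3320, (C,merge)→3580, (C,nl_idx)→4500, (A,hash)→5480 …(+2); best=1080 via (C,hash)
  {ABC}: card=14400; try (C,hash)→5280, (B,hash)→5880, (C,merge)→24880, (C,nl_idx)→28200, (B,merge)→33630, (C,nl)→75000 …(+1); best=5280 via (C,hash)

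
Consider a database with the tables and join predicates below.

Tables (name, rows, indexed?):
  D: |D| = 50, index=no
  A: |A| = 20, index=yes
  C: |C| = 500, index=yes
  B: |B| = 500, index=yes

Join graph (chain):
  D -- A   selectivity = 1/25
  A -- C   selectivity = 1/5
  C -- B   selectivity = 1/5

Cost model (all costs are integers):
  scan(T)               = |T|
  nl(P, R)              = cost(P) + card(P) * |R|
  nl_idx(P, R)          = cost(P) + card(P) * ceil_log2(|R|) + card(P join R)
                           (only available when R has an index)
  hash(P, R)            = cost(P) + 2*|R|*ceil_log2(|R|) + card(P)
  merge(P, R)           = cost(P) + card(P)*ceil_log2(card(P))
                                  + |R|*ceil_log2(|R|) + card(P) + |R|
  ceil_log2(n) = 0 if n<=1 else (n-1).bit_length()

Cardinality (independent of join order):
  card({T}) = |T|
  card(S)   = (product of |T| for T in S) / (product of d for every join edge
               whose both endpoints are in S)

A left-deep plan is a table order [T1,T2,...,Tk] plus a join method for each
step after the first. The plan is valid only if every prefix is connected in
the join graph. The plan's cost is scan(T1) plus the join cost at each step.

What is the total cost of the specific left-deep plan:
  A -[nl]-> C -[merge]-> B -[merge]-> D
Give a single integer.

step 1: scan A: cost=20, card=20
step 2: join C via nl
    card(P join C) = 20*500/(5) = 2000
    cost = 20 + 20*500 = 10020
step 3: join B via merge
    card(P join B) = 2000*500/(5) = 200000
    cost = 10020 + 2000*11 + 500*9 + 2000 + 500 = 39020
step 4: join D via merge
    card(P join D) = 200000*50/(25) = 400000
    cost = 39020 + 200000*18 + 50*6 + 200000 + 50 = 3839370

3839370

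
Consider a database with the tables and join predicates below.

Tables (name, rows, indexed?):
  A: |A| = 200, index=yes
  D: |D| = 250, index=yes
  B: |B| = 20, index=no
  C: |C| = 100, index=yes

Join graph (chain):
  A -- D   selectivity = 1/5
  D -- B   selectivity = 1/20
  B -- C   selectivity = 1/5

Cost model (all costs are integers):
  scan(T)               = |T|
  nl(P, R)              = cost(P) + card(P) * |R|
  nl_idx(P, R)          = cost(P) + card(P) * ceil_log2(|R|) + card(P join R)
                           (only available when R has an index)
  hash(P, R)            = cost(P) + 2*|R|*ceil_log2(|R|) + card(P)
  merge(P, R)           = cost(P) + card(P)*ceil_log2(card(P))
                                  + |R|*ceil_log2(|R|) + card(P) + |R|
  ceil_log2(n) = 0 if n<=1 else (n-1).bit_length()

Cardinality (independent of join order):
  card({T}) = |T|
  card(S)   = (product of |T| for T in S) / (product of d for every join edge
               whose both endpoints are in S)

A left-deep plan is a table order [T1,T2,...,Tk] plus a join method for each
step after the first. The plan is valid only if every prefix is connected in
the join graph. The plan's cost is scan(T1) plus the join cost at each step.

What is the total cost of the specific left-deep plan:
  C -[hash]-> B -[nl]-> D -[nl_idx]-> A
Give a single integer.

340400

step 1: scan C: cost=100, card=100
step 2: join B via hash
    card(P join B) = 100*20/(5) = 400
    cost = 100 + 2*20*5 + 100 = 400
step 3: join D via nl
    card(P join D) = 400*250/(20) = 5000
    cost = 400 + 400*250 = 100400
step 4: join A via nl_idx
    card(P join A) = 5000*200/(5) = 200000
    cost = 100400 + 5000*8 + 200000 = 340400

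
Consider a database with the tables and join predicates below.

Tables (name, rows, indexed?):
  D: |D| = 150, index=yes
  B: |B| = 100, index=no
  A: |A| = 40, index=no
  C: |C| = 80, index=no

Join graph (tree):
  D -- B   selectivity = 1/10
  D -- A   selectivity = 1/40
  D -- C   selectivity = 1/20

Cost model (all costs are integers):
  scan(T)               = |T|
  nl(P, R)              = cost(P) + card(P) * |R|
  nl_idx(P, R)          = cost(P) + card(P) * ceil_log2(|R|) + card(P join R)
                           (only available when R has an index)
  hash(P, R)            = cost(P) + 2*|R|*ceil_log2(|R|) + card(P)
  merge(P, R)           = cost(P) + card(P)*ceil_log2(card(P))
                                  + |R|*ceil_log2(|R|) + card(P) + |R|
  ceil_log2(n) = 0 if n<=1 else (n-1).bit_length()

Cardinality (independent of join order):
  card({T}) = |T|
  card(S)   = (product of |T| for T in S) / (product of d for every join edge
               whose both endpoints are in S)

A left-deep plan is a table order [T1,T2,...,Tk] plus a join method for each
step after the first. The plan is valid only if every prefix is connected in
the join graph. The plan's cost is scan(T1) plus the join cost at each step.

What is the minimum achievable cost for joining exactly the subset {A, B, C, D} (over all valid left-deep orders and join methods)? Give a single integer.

3780

Selinger DP over subsets of {A,B,C,D}:
  {D}: scan cost=150, card=150
  {B}: scan cost=100, card=100
  {A}: scan cost=40, card=40
  {C}: scan cost=80, card=80
  {BD}: card=1500; try (B,hash)→1700, (D,merge)→2250, (B,merge)→2300, (D,nl_idx)→2400, (D,hash)→2600, (D,nl)→15100 …(+1); best=1700 via (B,hash)
  {AD}: card=150; try (D,nl_idx)→510, (A,hash)→780, (D,merge)→1670, (A,merge)→1780, (D,hash)→2480, (D,nl)→6040 …(+1); best=510 via (D,nl_idx)
  {CD}: card=600; try (D,nl_idx)→1320, (C,hash)→1420, (D,merge)→2070, (C,merge)→2140, (D,hash)→2560, (D,nl)→12080 …(+1); best=1320 via (D,nl_idx)
  {ABD}: card=1500; try (B,hash)→2060, (B,merge)→2660, (A,hash)→3680, (B,nl)→15510, (A,merge)→19980, (A,nl)→61700; best=2060 via (B,hash)
  {BCD}: card=6000; try (B,hash)→3320, (C,hash)→4320, (B,merge)→8720, (C,merge)→20340, (B,nl)→61320, (C,nl)→121700; best=3320 via (B,hash)
  {ACD}: card=600; try (C,hash)→1780, (A,hash)→2400, (C,merge)→2500, (A,merge)→8200, (C,nl)→12510, (A,nl)→25320; best=1780 via (C,hash)
  {ABCD}: card=6000; try (B,hash)→3780, (C,hash)→4680, (B,merge)→9180, (A,hash)→9800, (C,merge)→20700, (B,nl)→61780 …(+3); best=3780 via (B,hash)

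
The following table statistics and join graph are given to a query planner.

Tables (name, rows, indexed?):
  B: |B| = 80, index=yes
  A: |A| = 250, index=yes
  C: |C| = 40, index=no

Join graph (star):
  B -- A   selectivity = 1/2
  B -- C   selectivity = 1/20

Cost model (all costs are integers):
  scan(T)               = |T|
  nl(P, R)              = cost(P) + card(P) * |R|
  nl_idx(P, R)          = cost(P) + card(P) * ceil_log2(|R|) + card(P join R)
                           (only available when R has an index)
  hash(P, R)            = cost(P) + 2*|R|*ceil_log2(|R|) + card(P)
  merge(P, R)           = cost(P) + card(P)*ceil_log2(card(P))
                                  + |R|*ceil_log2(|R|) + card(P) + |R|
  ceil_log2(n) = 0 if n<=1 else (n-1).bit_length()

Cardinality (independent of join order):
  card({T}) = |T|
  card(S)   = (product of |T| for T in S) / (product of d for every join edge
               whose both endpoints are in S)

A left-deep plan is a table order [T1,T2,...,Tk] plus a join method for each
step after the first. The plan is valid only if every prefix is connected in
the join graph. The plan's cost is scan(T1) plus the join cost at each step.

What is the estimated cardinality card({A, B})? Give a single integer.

Tables in S: A(250), B(80)
Edges inside S: B-A(d=2)
numerator = 250 * 80 = 20000
denominator = 2 = 2
card(S) = 20000 / 2 = 10000

10000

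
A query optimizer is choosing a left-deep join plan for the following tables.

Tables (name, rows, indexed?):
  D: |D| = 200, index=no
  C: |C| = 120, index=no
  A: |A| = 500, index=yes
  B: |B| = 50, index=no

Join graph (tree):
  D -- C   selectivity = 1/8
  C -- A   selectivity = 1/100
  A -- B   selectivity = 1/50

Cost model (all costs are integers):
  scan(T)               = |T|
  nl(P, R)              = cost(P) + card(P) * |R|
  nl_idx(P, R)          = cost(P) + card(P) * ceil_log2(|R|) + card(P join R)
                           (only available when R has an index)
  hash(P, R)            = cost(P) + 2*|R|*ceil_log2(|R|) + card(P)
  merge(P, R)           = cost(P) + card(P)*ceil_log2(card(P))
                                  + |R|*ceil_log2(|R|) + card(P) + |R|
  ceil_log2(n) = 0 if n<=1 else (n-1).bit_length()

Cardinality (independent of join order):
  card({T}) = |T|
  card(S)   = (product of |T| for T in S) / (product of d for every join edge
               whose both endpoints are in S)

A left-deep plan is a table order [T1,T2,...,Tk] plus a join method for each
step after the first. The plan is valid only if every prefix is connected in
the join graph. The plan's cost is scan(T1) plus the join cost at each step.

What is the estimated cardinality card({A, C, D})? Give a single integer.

15000

Tables in S: A(500), C(120), D(200)
Edges inside S: D-C(d=8), C-A(d=100)
numerator = 500 * 120 * 200 = 12000000
denominator = 8 * 100 = 800
card(S) = 12000000 / 800 = 15000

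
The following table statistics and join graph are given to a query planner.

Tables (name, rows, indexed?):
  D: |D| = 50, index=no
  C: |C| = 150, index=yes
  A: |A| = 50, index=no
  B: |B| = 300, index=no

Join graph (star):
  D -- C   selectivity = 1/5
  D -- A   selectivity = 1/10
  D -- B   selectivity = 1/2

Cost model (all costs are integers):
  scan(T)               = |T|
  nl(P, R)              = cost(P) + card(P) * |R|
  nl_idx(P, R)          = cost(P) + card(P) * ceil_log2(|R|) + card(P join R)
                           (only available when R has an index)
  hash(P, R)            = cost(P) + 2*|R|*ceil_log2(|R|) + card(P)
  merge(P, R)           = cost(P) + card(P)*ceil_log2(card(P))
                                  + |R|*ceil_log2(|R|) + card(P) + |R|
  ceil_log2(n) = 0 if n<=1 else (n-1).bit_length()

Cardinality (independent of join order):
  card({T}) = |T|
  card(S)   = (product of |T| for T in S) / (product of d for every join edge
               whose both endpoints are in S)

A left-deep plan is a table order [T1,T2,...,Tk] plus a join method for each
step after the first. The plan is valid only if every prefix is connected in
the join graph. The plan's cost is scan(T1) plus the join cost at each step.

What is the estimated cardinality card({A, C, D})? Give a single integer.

7500

Tables in S: A(50), C(150), D(50)
Edges inside S: D-C(d=5), D-A(d=10)
numerator = 50 * 150 * 50 = 375000
denominator = 5 * 10 = 50
card(S) = 375000 / 50 = 7500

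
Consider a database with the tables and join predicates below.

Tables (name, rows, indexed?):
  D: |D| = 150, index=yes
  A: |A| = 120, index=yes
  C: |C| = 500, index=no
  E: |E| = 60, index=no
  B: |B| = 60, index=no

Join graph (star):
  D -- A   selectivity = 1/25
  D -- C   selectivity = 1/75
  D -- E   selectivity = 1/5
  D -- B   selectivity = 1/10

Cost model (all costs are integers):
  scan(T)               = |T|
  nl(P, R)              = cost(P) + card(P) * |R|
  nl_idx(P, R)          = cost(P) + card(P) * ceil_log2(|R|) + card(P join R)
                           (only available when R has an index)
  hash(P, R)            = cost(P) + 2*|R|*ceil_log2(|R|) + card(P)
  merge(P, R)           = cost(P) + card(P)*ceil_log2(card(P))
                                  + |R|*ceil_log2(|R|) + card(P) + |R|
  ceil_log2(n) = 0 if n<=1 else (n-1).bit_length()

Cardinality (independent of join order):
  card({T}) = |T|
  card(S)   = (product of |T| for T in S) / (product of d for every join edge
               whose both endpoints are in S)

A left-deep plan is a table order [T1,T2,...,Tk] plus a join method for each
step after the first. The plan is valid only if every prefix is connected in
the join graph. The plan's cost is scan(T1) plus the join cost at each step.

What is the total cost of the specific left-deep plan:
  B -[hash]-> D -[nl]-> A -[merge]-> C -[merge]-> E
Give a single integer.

step 1: scan B: cost=60, card=60
step 2: join D via hash
    card(P join D) = 60*150/(10) = 900
    cost = 60 + 2*150*8 + 60 = 2520
step 3: join A via nl
    card(P join A) = 900*120/(25) = 4320
    cost = 2520 + 900*120 = 110520
step 4: join C via merge
    card(P join C) = 4320*500/(75) = 28800
    cost = 110520 + 4320*13 + 500*9 + 4320 + 500 = 176000
step 5: join E via merge
    card(P join E) = 28800*60/(5) = 345600
    cost = 176000 + 28800*15 + 60*6 + 28800 + 60 = 637220

637220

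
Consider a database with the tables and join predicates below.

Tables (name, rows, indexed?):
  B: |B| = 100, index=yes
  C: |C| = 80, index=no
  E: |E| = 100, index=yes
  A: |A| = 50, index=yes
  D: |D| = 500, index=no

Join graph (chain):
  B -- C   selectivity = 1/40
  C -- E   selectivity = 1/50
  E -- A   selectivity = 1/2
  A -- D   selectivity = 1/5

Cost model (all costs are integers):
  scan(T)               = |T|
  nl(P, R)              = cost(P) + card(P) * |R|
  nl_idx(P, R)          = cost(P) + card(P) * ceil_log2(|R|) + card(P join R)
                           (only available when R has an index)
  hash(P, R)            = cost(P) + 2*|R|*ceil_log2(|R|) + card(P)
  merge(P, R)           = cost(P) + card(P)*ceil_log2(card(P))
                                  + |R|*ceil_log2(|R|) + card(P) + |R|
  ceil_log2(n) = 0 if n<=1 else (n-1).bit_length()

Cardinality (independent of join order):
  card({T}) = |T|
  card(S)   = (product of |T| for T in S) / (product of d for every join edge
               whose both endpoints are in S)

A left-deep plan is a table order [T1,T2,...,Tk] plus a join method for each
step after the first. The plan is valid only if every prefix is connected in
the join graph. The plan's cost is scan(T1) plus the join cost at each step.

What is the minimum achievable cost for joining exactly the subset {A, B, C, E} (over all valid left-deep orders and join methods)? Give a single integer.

3320

Selinger DP over subsets of {A,B,C,E}:
  {B}: scan cost=100, card=100
  {C}: scan cost=80, card=80
  {E}: scan cost=100, card=100
  {A}: scan cost=50, card=50
  {BC}: card=200; try (B,nl_idx)→840, (C,hash)→1320, (B,merge)→1520, (C,merge)→1540, (B,hash)→1560, (B,nl)→8080 …(+1); best=840 via (B,nl_idx)
  {CE}: card=160; try (E,nl_idx)→800, (C,hash)→1320, (E,merge)→1520, (C,merge)→1540, (E,hash)→1560, (E,nl)→8080 …(+1); best=800 via (E,nl_idx)
  {AE}: card=2500; try (A,hash)→800, (E,merge)→1200, (A,merge)→1250, (E,hash)→1500, (E,nl_idx)→2900, (A,nl_idx)→3200 …(+2); best=800 via (A,hash)
  {BCE}: card=400; try (B,nl_idx)→2320, (B,hash)→2360, (E,hash)→2440, (E,nl_idx)→2640, (B,merge)→3040, (E,merge)→3440 …(+2); best=2320 via (B,nl_idx)
  {ACE}: card=4000; try (A,hash)→1560, (A,merge)→2590, (C,hash)→4420, (A,nl_idx)→5760, (A,nl)→8800, (C,merge)→33940 …(+1); best=1560 via (A,hash)
  {ABCE}: card=10000; try (A,hash)→3320, (A,merge)→6670, (B,hash)→6960, (A,nl_idx)→14720, (A,nl)→22320, (B,nl_idx)→39560 …(+2); best=3320 via (A,hash)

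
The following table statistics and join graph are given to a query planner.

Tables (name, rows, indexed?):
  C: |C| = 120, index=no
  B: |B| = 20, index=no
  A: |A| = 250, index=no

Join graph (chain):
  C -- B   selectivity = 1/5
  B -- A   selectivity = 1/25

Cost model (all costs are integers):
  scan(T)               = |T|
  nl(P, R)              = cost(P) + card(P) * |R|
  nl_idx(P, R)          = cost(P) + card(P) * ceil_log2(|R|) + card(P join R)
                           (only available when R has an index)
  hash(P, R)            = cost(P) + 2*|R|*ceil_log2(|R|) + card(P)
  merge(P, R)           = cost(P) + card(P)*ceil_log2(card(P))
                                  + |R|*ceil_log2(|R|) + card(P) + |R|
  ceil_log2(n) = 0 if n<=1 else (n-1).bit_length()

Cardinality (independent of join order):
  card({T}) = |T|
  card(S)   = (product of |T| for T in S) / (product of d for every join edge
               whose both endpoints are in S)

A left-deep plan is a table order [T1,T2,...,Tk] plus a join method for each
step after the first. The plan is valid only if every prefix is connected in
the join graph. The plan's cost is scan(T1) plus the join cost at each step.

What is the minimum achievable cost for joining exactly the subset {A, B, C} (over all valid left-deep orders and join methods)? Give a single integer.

Selinger DP over subsets of {A,B,C}:
  {C}: scan cost=120, card=120
  {B}: scan cost=20, card=20
  {A}: scan cost=250, card=250
  {BC}: card=480; try (B,hash)→440, (C,merge)→1100, (B,merge)→1200, (C,hash)→1720, (C,nl)→2420, (B,nl)→2520; best=440 via (B,hash)
  {AB}: card=200; try (B,hash)→700, (A,merge)→2390, (B,merge)→2620, (A,hash)→4040, (A,nl)→5020, (B,nl)→5250; best=700 via (B,hash)
  {ABC}: card=4800; try (C,hash)→2580, (C,merge)→3460, (A,hash)→4920, (A,merge)→7490, (C,nl)→24700, (A,nl)→120440; best=2580 via (C,hash)

2580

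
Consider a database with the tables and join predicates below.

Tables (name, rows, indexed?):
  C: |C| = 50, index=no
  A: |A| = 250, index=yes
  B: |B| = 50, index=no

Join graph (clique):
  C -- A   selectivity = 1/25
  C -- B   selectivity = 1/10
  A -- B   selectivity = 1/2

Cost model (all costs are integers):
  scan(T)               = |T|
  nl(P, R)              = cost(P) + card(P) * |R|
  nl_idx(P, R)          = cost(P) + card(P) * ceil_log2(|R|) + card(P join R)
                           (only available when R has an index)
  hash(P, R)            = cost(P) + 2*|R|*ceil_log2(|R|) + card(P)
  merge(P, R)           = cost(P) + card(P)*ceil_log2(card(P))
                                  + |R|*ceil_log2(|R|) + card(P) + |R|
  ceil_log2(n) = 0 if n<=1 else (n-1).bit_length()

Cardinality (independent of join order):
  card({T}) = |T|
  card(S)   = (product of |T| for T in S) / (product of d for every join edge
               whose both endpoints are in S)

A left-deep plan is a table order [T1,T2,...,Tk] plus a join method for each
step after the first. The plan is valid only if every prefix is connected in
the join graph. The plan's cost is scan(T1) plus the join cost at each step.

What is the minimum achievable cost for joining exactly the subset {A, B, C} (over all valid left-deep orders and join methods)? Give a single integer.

Selinger DP over subsets of {A,B,C}:
  {C}: scan cost=50, card=50
  {A}: scan cost=250, card=250
  {B}: scan cost=50, card=50
  {AC}: card=500; try (A,nl_idx)→950, (C,hash)→1100, (A,merge)→2650, (C,merge)→2850, (A,hash)→4100, (A,nl)→12550 …(+1); best=950 via (A,nl_idx)
  {BC}: card=250; try (C,hash)→700, (B,hash)→700, (C,merge)→750, (B,merge)→750, (C,nl)→2550, (B,nl)→2550; best=700 via (C,hash)
  {AB}: card=6250; try (B,hash)→1100, (A,merge)→2650, (B,merge)→2850, (A,hash)→4100, (A,nl_idx)→6700, (A,nl)→12550 …(+1); best=1100 via (B,hash)
  {ABC}: card=1250; try (B,hash)→2050, (A,nl_idx)→3950, (A,hash)→4950, (A,merge)→5200, (B,merge)→6300, (C,hash)→7950 …(+4); best=2050 via (B,hash)

2050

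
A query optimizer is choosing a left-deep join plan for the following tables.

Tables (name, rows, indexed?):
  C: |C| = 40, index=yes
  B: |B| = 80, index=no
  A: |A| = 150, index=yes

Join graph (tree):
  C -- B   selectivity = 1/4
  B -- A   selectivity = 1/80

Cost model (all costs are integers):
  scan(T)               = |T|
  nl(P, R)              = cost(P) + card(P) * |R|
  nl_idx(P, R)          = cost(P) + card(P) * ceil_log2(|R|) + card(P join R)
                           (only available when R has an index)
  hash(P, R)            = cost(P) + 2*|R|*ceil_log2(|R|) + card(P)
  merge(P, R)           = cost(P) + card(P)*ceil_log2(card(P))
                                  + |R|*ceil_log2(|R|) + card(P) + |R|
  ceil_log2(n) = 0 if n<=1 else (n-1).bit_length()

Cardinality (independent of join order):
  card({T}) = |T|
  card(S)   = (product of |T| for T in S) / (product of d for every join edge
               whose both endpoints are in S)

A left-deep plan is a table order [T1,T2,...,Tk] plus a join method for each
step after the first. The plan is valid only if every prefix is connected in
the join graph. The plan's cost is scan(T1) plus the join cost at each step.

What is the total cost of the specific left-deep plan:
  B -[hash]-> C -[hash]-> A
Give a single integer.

step 1: scan B: cost=80, card=80
step 2: join C via hash
    card(P join C) = 80*40/(4) = 800
    cost = 80 + 2*40*6 + 80 = 640
step 3: join A via hash
    card(P join A) = 800*150/(80) = 1500
    cost = 640 + 2*150*8 + 800 = 3840

3840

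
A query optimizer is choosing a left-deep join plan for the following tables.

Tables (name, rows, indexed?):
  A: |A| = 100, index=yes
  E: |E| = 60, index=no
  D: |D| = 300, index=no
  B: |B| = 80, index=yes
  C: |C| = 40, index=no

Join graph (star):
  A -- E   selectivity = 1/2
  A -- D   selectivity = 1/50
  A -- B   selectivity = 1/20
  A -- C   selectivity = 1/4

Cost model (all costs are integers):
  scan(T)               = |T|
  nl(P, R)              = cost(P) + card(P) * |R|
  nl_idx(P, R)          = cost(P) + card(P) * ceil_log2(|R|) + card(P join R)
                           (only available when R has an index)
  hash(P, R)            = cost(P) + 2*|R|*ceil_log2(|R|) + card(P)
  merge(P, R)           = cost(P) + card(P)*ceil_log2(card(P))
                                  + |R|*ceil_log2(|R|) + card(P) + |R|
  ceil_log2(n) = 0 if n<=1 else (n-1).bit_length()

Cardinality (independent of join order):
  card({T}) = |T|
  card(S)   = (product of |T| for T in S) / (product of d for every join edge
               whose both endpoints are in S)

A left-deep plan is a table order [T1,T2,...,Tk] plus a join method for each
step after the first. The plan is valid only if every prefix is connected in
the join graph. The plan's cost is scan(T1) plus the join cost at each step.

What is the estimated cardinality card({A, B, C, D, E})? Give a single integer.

Tables in S: A(100), B(80), C(40), D(300), E(60)
Edges inside S: A-E(d=2), A-D(d=50), A-B(d=20), A-C(d=4)
numerator = 100 * 80 * 40 * 300 * 60 = 5760000000
denominator = 2 * 50 * 20 * 4 = 8000
card(S) = 5760000000 / 8000 = 720000

720000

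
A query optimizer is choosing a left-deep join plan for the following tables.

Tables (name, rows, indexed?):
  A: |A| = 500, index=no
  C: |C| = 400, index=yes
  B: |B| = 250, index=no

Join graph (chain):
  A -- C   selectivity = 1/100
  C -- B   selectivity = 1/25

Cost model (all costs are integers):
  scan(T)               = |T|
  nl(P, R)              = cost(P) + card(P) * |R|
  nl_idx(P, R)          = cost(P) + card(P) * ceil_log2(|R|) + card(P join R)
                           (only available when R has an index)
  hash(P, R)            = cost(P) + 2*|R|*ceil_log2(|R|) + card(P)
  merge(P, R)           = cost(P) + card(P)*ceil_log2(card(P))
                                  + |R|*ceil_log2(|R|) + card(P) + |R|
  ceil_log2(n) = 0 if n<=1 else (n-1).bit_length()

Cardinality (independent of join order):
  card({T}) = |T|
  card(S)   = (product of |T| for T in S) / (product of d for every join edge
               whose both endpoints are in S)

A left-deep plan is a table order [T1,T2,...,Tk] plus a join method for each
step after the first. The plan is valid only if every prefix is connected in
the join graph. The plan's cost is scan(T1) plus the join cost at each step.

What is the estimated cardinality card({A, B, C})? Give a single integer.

20000

Tables in S: A(500), B(250), C(400)
Edges inside S: A-C(d=100), C-B(d=25)
numerator = 500 * 250 * 400 = 50000000
denominator = 100 * 25 = 2500
card(S) = 50000000 / 2500 = 20000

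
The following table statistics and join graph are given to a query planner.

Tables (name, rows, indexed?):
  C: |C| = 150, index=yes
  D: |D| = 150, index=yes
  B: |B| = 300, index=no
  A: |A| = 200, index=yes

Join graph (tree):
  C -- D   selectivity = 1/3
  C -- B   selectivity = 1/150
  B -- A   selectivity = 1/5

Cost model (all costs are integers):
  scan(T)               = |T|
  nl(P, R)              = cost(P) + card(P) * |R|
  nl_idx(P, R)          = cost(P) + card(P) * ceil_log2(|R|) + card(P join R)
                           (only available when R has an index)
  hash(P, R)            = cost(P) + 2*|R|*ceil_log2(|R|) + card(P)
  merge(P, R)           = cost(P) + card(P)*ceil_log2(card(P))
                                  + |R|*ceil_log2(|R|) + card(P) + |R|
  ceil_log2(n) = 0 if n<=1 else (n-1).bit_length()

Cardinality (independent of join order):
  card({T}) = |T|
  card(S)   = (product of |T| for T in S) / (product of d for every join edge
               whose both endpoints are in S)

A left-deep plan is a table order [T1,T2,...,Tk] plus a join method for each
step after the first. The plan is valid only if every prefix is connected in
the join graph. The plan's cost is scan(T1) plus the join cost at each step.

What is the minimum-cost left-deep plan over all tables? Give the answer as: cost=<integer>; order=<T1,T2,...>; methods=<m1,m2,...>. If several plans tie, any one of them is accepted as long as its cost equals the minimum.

cost=20900; order=B,C,A,D; methods=hash,hash,hash

Selinger DP (subsets sized 1..n):
  {C}: scan cost=150, card=150
  {D}: scan cost=150, card=150
  {B}: scan cost=300, card=300
  {A}: scan cost=200, card=200
  {CD}: card=7500; try (D,hash)→2700, (C,hash)→2700, (D,merge)→2850, (C,merge)→2850, (D,nl_idx)→8850, (C,nl_idx)→8850 …(+2); best=2700 via (D,hash)
  {BC}: card=300; try (C,hash)→3000, (C,nl_idx)→3000, (B,merge)→4500, (C,merge)→4650, (B,hash)→5700, (B,nl)→45150 …(+1); best=3000 via (C,hash)
  {AB}: card=12000; try (A,hash)→3800, (B,merge)→5000, (A,merge)→5100, (B,hash)→5800, (A,nl_idx)→14700, (B,nl)→60200 …(+1); best=3800 via (A,hash)
  {BCD}: card=15000; try (D,hash)→5700, (D,merge)→7350, (B,hash)→15600, (D,nl_idx)→20400, (D,nl)→48000, (B,merge)→110700 …(+1); best=5700 via (D,hash)
  {ABC}: card=12000; try (A,hash)→6500, (A,merge)→7800, (A,nl_idx)→17400, (C,hash)→18200, (A,nl)→63000, (C,nl_idx)→111800 …(+2); best=6500 via (A,hash)
  {ABCD}: card=600000; try (D,hash)→20900, (A,hash)→23900, (D,merge)→187850, (A,merge)→232500, (D,nl_idx)→702500, (A,nl_idx)→725700 …(+2); best=20900 via (D,hash)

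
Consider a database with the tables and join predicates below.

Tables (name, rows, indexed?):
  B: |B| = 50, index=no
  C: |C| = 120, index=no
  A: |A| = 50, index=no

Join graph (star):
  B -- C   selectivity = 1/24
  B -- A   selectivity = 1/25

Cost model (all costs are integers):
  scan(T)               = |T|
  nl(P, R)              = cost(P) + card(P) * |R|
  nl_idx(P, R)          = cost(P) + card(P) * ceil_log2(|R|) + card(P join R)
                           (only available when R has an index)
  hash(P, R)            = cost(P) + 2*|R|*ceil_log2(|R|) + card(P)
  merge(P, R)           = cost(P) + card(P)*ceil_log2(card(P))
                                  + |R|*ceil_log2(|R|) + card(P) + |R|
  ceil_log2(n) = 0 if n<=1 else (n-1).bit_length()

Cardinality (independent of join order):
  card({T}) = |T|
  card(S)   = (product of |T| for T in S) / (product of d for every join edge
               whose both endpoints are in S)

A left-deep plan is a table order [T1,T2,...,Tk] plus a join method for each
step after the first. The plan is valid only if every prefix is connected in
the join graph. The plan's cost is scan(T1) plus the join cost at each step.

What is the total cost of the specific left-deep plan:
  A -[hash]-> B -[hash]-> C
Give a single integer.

2480

step 1: scan A: cost=50, card=50
step 2: join B via hash
    card(P join B) = 50*50/(25) = 100
    cost = 50 + 2*50*6 + 50 = 700
step 3: join C via hash
    card(P join C) = 100*120/(24) = 500
    cost = 700 + 2*120*7 + 100 = 2480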